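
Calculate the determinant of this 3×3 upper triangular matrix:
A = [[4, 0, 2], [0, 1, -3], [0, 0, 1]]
4

The determinant of a triangular matrix is the product of its diagonal entries (the off-diagonal entries above the diagonal do not affect it).
det(A) = (4) * (1) * (1) = 4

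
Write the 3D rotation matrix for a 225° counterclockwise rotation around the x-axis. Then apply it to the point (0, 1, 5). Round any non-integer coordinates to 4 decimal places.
R = [[1, 0, 0], [0, -√2/2, √2/2], [0, -√2/2, -√2/2]]; R·(0, 1, 5) = (0.0000, 2.8284, -4.2426)

Rotation matrix for 225° around x-axis:
cos(225°) = -√2/2, sin(225°) = -√2/2
R = [[1, 0, 0], [0, -√2/2, √2/2], [0, -√2/2, -√2/2]]
Apply to (0, 1, 5): R·[0, 1, 5]ᵀ = (0.0000, 2.8284, -4.2426)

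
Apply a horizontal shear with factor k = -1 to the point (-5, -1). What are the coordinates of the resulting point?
(-4, -1)

Shear matrix for horizontal shear with factor k = -1:
[[1, -1], [0, 1]]
Result: (-5, -1) → (-4, -1)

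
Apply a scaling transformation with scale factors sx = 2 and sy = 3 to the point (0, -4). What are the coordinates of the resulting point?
(0, -12)

Scaling matrix:
[[2, 0], [0, 3]]
Result: (0 × 2, -4 × 3) = (0, -12)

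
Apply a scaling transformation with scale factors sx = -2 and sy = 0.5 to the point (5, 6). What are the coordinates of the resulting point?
(-10, 3.0)

Scaling matrix:
[[-2, 0], [0, 0.50]]
Result: (5 × -2, 6 × 0.5) = (-10, 3.0)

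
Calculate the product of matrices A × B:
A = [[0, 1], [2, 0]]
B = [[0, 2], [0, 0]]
[[0, 0], [0, 4]]

Matrix multiplication:
C[0][0] = 0×0 + 1×0 = 0
C[0][1] = 0×2 + 1×0 = 0
C[1][0] = 2×0 + 0×0 = 0
C[1][1] = 2×2 + 0×0 = 4
Result: [[0, 0], [0, 4]]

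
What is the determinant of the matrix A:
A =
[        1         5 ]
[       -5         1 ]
det(A) = 26

For a 2×2 matrix [[a, b], [c, d]], det = a*d - b*c.
det(A) = (1)*(1) - (5)*(-5) = 1 + 25 = 26.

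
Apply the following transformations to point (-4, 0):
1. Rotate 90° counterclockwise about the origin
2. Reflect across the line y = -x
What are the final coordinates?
(4, 0)

Step 1: Rotate 90° → (0, -4)
Step 2: Reflect across the line y = -x → (4, 0)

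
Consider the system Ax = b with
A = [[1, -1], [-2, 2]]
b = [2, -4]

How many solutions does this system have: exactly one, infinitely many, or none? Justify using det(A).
Infinitely many solutions

det(A) = (1)*(2) - (-1)*(-2) = 0, so A is singular (column 2 is -1 times column 1).
b = [2, -4] = 2 * column 1 of A, so b lies in the column space of A.
A singular matrix whose right-hand side is in its column space gives a 1-parameter family of solutions — infinitely many.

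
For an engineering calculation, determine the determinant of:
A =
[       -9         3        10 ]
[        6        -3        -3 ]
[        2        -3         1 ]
det(A) = -48

Expand along row 0 (cofactor expansion): det(A) = a*(e*i - f*h) - b*(d*i - f*g) + c*(d*h - e*g), where the 3×3 is [[a, b, c], [d, e, f], [g, h, i]].
Minor M_00 = (-3)*(1) - (-3)*(-3) = -3 - 9 = -12.
Minor M_01 = (6)*(1) - (-3)*(2) = 6 + 6 = 12.
Minor M_02 = (6)*(-3) - (-3)*(2) = -18 + 6 = -12.
det(A) = (-9)*(-12) - (3)*(12) + (10)*(-12) = 108 - 36 - 120 = -48.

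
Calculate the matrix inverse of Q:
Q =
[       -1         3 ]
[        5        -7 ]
det(Q) = -8
Q⁻¹ =
[      7/8       3/8 ]
[      5/8       1/8 ]

For a 2×2 matrix Q = [[a, b], [c, d]] with det(Q) ≠ 0, Q⁻¹ = (1/det(Q)) * [[d, -b], [-c, a]].
det(Q) = (-1)*(-7) - (3)*(5) = 7 - 15 = -8.
Q⁻¹ = (1/-8) * [[-7, -3], [-5, -1]].
Dividing each entry by -8 and reducing:
Q⁻¹ =
[      7/8       3/8 ]
[      5/8       1/8 ]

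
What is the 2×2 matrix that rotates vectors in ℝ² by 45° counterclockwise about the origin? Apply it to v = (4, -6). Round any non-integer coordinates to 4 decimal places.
R = [[√2/2, -√2/2], [√2/2, √2/2]]; R·v = (7.0711, -1.4142)

A counterclockwise rotation by angle θ in ℝ² has matrix R(θ) = [[cos θ, -sin θ], [sin θ, cos θ]].
For θ = 45°: cos θ = √2/2, sin θ = √2/2.
R(45°) = [[√2/2, -√2/2], [√2/2, √2/2]].
R·v = [√2/2·4 + (-√2/2)·-6, √2/2·4 + √2/2·-6] = (7.0711, -1.4142).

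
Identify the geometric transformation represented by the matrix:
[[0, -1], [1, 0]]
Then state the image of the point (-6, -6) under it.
rotation by 90° counterclockwise; image of (-6, -6) is (6, -6)

This matches the form [[cos θ, -sin θ], [sin θ, cos θ]] of a rotation matrix; reading off cos θ and sin θ gives the angle.
The matrix [[0, -1], [1, 0]] represents: rotation by 90° counterclockwise.
Applying it to (-6, -6): [0·-6 + -1·-6, 1·-6 + 0·-6] = (6, -6).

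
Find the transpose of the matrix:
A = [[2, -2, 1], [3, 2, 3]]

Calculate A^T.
[[2, 3], [-2, 2], [1, 3]]

The transpose sends entry (i,j) to (j,i); rows become columns.
Row 0 of A: [2, -2, 1] -> column 0 of A^T.
Row 1 of A: [3, 2, 3] -> column 1 of A^T.
A^T = [[2, 3], [-2, 2], [1, 3]]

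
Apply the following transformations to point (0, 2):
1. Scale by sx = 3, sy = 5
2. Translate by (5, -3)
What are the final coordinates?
(5, 7)

Step 1: Scale (0, 2) by (sx, sy) = (3, 5) → (0, 10)
Step 2: Translate by (5, -3) → (5, 7)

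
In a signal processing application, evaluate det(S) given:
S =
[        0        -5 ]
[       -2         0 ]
det(S) = -10

For a 2×2 matrix [[a, b], [c, d]], det = a*d - b*c.
det(S) = (0)*(0) - (-5)*(-2) = 0 - 10 = -10.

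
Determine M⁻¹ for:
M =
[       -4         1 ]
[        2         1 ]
det(M) = -6
M⁻¹ =
[     -1/6       1/6 ]
[      1/3       2/3 ]

For a 2×2 matrix M = [[a, b], [c, d]] with det(M) ≠ 0, M⁻¹ = (1/det(M)) * [[d, -b], [-c, a]].
det(M) = (-4)*(1) - (1)*(2) = -4 - 2 = -6.
M⁻¹ = (1/-6) * [[1, -1], [-2, -4]].
Dividing each entry by -6 and reducing:
M⁻¹ =
[     -1/6       1/6 ]
[      1/3       2/3 ]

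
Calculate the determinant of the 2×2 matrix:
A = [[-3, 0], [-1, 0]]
0

For A = [[a, b], [c, d]], det(A) = a*d - b*c.
det(A) = (-3)*(0) - (0)*(-1) = 0 - 0 = 0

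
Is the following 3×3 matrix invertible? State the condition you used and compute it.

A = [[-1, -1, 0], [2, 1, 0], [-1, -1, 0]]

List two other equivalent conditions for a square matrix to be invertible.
No, not invertible; det(A) = 0 (two rows are equal, so the rows are linearly dependent). Equivalent conditions (failing for this A): rank(A) < 3; Ax = 0 has non-trivial solutions; 0 is an eigenvalue; the columns are linearly dependent.

To check invertibility, compute det(A).
In this matrix, row 0 and the last row are identical, so one row is a scalar multiple of another and the rows are linearly dependent.
A matrix with linearly dependent rows has det = 0 and is not invertible.
Equivalent failed conditions:
- rank(A) < 3.
- Ax = 0 has non-trivial solutions.
- 0 is an eigenvalue.
- The columns are linearly dependent.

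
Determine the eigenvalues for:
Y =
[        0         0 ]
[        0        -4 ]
λ = -4, 0

Solve det(Y - λI) = 0. For a 2×2 matrix the characteristic equation is λ² - (trace)λ + det = 0.
trace(Y) = a + d = 0 - 4 = -4.
det(Y) = a*d - b*c = (0)*(-4) - (0)*(0) = 0 - 0 = 0.
Characteristic equation: λ² - (-4)λ + (0) = 0.
Discriminant = (-4)² - 4*(0) = 16 - 0 = 16.
λ = (-4 ± √16) / 2 = (-4 ± 4) / 2 = -4, 0.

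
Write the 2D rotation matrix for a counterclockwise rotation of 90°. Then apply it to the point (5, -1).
R = [[0, -1], [1, 0]]; R·(5, -1) = (1, 5)

Rotation matrix formula: R(θ) = [[cos θ, -sin θ], [sin θ, cos θ]]
For θ = 90°:
cos(90°) = 0
sin(90°) = 1
R = [[0, -1], [1, 0]]
Apply to (5, -1): [0·5 + (-1)·-1, 1·5 + 0·-1] = (1, 5)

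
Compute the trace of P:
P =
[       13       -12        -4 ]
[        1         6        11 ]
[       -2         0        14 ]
tr(P) = 13 + 6 + 14 = 33

The trace of a square matrix is the sum of its diagonal entries.
Diagonal entries of P: P[0][0] = 13, P[1][1] = 6, P[2][2] = 14.
tr(P) = 13 + 6 + 14 = 33.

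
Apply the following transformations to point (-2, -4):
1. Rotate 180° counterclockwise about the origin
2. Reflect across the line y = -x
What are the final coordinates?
(-4, -2)

Step 1: Rotate 180° → (2, 4)
Step 2: Reflect across the line y = -x → (-4, -2)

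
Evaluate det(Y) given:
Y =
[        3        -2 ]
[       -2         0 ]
det(Y) = -4

For a 2×2 matrix [[a, b], [c, d]], det = a*d - b*c.
det(Y) = (3)*(0) - (-2)*(-2) = 0 - 4 = -4.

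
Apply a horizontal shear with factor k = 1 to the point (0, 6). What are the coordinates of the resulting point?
(6, 6)

Shear matrix for horizontal shear with factor k = 1:
[[1, 1], [0, 1]]
Result: (0, 6) → (6, 6)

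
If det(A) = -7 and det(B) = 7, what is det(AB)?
-49

Use the multiplicative property of determinants: det(AB) = det(A)*det(B).
det(AB) = (-7)*(7) = -49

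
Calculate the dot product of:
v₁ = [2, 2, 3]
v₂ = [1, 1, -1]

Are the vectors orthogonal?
1, No

The dot product is the sum of products of corresponding components.
v₁·v₂ = (2)*(1) + (2)*(1) + (3)*(-1) = 2 + 2 - 3 = 1.
Two vectors are orthogonal iff their dot product is 0; here the dot product is 1, so the vectors are not orthogonal.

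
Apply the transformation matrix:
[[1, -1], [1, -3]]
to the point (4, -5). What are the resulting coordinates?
(9, 19)

Matrix multiplication:
[[1, -1], [1, -3]] × [4, -5]ᵀ
= [1×4 + -1×-5, 1×4 + -3×-5]ᵀ
= [9.0000, 19.0000]ᵀ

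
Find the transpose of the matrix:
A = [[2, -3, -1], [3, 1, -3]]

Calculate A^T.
[[2, 3], [-3, 1], [-1, -3]]

The transpose sends entry (i,j) to (j,i); rows become columns.
Row 0 of A: [2, -3, -1] -> column 0 of A^T.
Row 1 of A: [3, 1, -3] -> column 1 of A^T.
A^T = [[2, 3], [-3, 1], [-1, -3]]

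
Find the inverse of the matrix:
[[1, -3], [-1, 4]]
[[4, 3], [1, 1]]

For [[a,b],[c,d]], inverse = (1/det)·[[d,-b],[-c,a]]
det = 1·4 - -3·-1 = 1
Inverse = (1/1)·[[4, 3], [1, 1]]
        = [[4, 3], [1, 1]]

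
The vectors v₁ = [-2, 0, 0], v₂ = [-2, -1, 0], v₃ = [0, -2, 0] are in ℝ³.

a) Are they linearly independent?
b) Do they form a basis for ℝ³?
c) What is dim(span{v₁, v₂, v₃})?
Not independent, not a basis, dim(span) = 2

Check whether v₃ can be written as a linear combination of v₁ and v₂.
v₃ = (-2)·v₁ + (2)·v₂ = [0, -2, 0], so the three vectors are linearly dependent.
Thus they do not form a basis for ℝ³, and dim(span{v₁, v₂, v₃}) = 2 (spanned by v₁ and v₂).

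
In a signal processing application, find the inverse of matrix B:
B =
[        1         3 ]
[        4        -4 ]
det(B) = -16
B⁻¹ =
[      1/4      3/16 ]
[      1/4     -1/16 ]

For a 2×2 matrix B = [[a, b], [c, d]] with det(B) ≠ 0, B⁻¹ = (1/det(B)) * [[d, -b], [-c, a]].
det(B) = (1)*(-4) - (3)*(4) = -4 - 12 = -16.
B⁻¹ = (1/-16) * [[-4, -3], [-4, 1]].
Dividing each entry by -16 and reducing:
B⁻¹ =
[      1/4      3/16 ]
[      1/4     -1/16 ]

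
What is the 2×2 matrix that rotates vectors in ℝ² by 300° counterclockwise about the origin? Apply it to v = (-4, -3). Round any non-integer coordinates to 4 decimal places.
R = [[1/2, √3/2], [-√3/2, 1/2]]; R·v = (-4.5981, 1.9641)

A counterclockwise rotation by angle θ in ℝ² has matrix R(θ) = [[cos θ, -sin θ], [sin θ, cos θ]].
For θ = 300°: cos θ = 1/2, sin θ = -√3/2.
R(300°) = [[1/2, √3/2], [-√3/2, 1/2]].
R·v = [1/2·-4 + (√3/2)·-3, -√3/2·-4 + 1/2·-3] = (-4.5981, 1.9641).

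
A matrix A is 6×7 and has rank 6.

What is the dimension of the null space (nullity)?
1

The rank-nullity theorem for an m×n matrix states:
rank(A) + nullity(A) = n (the number of columns).
Here n = 7 and rank(A) = 6, so nullity(A) = 7 - 6 = 1.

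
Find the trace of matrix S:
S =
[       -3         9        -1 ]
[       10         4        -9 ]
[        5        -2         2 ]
tr(S) = -3 + 4 + 2 = 3

The trace of a square matrix is the sum of its diagonal entries.
Diagonal entries of S: S[0][0] = -3, S[1][1] = 4, S[2][2] = 2.
tr(S) = -3 + 4 + 2 = 3.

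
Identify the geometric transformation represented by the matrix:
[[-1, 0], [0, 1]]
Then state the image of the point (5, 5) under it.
reflection across the y-axis; image of (5, 5) is (-5, 5)

This is a symmetric orthogonal matrix with determinant -1, which characterizes a reflection in ℝ².
The matrix [[-1, 0], [0, 1]] represents: reflection across the y-axis.
Applying it to (5, 5): [-1·5 + 0·5, 0·5 + 1·5] = (-5, 5).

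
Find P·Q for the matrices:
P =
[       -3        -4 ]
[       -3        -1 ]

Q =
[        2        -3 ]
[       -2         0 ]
PQ =
[        2         9 ]
[       -4         9 ]

Matrix multiplication: (PQ)[i][j] = sum over k of P[i][k] * Q[k][j].
  (PQ)[0][0] = (-3)*(2) + (-4)*(-2) = 2
  (PQ)[0][1] = (-3)*(-3) + (-4)*(0) = 9
  (PQ)[1][0] = (-3)*(2) + (-1)*(-2) = -4
  (PQ)[1][1] = (-3)*(-3) + (-1)*(0) = 9
PQ =
[        2         9 ]
[       -4         9 ]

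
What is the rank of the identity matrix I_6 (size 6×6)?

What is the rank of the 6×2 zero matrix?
rank(I_6) = 6, rank(0) = 0

The identity I_6 has 6 columns that are the standard basis vectors e_1, …, e_6. These are linearly independent, so all 6 columns are pivots and rank(I_6) = 6.
The 6×2 zero matrix has every entry zero, so every row is the zero row and there are no pivots; rank(0) = 0.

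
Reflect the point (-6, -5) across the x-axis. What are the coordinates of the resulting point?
(-6, 5)

Reflection across x-axis: (-6, -5) → (-6, 5)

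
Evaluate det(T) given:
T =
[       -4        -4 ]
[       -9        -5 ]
det(T) = -16

For a 2×2 matrix [[a, b], [c, d]], det = a*d - b*c.
det(T) = (-4)*(-5) - (-4)*(-9) = 20 - 36 = -16.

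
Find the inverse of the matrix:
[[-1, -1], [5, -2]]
[[-2/7, 1/7], [-5/7, -1/7]]

For [[a,b],[c,d]], inverse = (1/det)·[[d,-b],[-c,a]]
det = -1·-2 - -1·5 = 7
Inverse = (1/7)·[[-2, 1], [-5, -1]]
        = [[-2/7, 1/7], [-5/7, -1/7]]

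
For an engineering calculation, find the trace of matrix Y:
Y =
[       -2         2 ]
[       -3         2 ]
tr(Y) = -2 + 2 = 0

The trace of a square matrix is the sum of its diagonal entries.
Diagonal entries of Y: Y[0][0] = -2, Y[1][1] = 2.
tr(Y) = -2 + 2 = 0.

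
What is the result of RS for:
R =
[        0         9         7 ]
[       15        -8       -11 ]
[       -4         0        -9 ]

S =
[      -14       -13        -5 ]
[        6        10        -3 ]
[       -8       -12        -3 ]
RS =
[       -2         6       -48 ]
[     -170      -143       -18 ]
[      128       160        47 ]

Matrix multiplication: (RS)[i][j] = sum over k of R[i][k] * S[k][j].
  (RS)[0][0] = (0)*(-14) + (9)*(6) + (7)*(-8) = -2
  (RS)[0][1] = (0)*(-13) + (9)*(10) + (7)*(-12) = 6
  (RS)[0][2] = (0)*(-5) + (9)*(-3) + (7)*(-3) = -48
  (RS)[1][0] = (15)*(-14) + (-8)*(6) + (-11)*(-8) = -170
  (RS)[1][1] = (15)*(-13) + (-8)*(10) + (-11)*(-12) = -143
  (RS)[1][2] = (15)*(-5) + (-8)*(-3) + (-11)*(-3) = -18
  (RS)[2][0] = (-4)*(-14) + (0)*(6) + (-9)*(-8) = 128
  (RS)[2][1] = (-4)*(-13) + (0)*(10) + (-9)*(-12) = 160
  (RS)[2][2] = (-4)*(-5) + (0)*(-3) + (-9)*(-3) = 47
RS =
[       -2         6       -48 ]
[     -170      -143       -18 ]
[      128       160        47 ]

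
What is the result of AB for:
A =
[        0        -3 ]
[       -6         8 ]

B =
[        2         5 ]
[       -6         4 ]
AB =
[       18       -12 ]
[      -60         2 ]

Matrix multiplication: (AB)[i][j] = sum over k of A[i][k] * B[k][j].
  (AB)[0][0] = (0)*(2) + (-3)*(-6) = 18
  (AB)[0][1] = (0)*(5) + (-3)*(4) = -12
  (AB)[1][0] = (-6)*(2) + (8)*(-6) = -60
  (AB)[1][1] = (-6)*(5) + (8)*(4) = 2
AB =
[       18       -12 ]
[      -60         2 ]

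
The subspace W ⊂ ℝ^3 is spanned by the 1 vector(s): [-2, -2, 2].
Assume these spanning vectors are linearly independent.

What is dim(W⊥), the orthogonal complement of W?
dim(W⊥) = 2

For any subspace W of ℝ^n, dim(W) + dim(W⊥) = n (the whole-space dimension).
Here the given 1 vectors are linearly independent, so dim(W) = 1.
Thus dim(W⊥) = n - dim(W) = 3 - 1 = 2.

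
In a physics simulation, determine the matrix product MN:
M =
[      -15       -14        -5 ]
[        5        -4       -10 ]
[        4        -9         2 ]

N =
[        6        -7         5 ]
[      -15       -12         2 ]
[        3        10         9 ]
MN =
[      105       223      -148 ]
[       60       -87       -73 ]
[      165       100        20 ]

Matrix multiplication: (MN)[i][j] = sum over k of M[i][k] * N[k][j].
  (MN)[0][0] = (-15)*(6) + (-14)*(-15) + (-5)*(3) = 105
  (MN)[0][1] = (-15)*(-7) + (-14)*(-12) + (-5)*(10) = 223
  (MN)[0][2] = (-15)*(5) + (-14)*(2) + (-5)*(9) = -148
  (MN)[1][0] = (5)*(6) + (-4)*(-15) + (-10)*(3) = 60
  (MN)[1][1] = (5)*(-7) + (-4)*(-12) + (-10)*(10) = -87
  (MN)[1][2] = (5)*(5) + (-4)*(2) + (-10)*(9) = -73
  (MN)[2][0] = (4)*(6) + (-9)*(-15) + (2)*(3) = 165
  (MN)[2][1] = (4)*(-7) + (-9)*(-12) + (2)*(10) = 100
  (MN)[2][2] = (4)*(5) + (-9)*(2) + (2)*(9) = 20
MN =
[      105       223      -148 ]
[       60       -87       -73 ]
[      165       100        20 ]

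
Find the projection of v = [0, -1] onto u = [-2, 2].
[1/2, -1/2]

The projection of v onto u is proj_u(v) = ((v·u) / (u·u)) · u.
v·u = (0)*(-2) + (-1)*(2) = -2.
u·u = (-2)*(-2) + (2)*(2) = 8.
coefficient = -2 / 8 = -1/4.
proj_u(v) = -1/4 · [-2, 2] = [1/2, -1/2].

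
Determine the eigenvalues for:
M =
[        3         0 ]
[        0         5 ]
λ = 3, 5

Solve det(M - λI) = 0. For a 2×2 matrix the characteristic equation is λ² - (trace)λ + det = 0.
trace(M) = a + d = 3 + 5 = 8.
det(M) = a*d - b*c = (3)*(5) - (0)*(0) = 15 - 0 = 15.
Characteristic equation: λ² - (8)λ + (15) = 0.
Discriminant = (8)² - 4*(15) = 64 - 60 = 4.
λ = (8 ± √4) / 2 = (8 ± 2) / 2 = 3, 5.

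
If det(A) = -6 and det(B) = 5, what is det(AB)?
-30

Use the multiplicative property of determinants: det(AB) = det(A)*det(B).
det(AB) = (-6)*(5) = -30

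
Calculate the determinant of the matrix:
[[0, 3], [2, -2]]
-6

For a 2×2 matrix [[a, b], [c, d]], det = ad - bc
det = (0)(-2) - (3)(2) = 0 - 6 = -6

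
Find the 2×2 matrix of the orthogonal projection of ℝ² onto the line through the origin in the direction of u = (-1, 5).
[[1/26, -5/26], [-5/26, 25/26]]

The orthogonal projection onto the line spanned by a nonzero vector u = (a, b) has matrix P = (u uᵀ) / (uᵀ u) = (1/(a² + b²)) · [[a², ab], [ab, b²]].
Here u = (-1, 5), so a² + b² = 1 + 25 = 26.
P = (1/26) · [[1, -5], [-5, 25]] = [[1/26, -5/26], [-5/26, 25/26]].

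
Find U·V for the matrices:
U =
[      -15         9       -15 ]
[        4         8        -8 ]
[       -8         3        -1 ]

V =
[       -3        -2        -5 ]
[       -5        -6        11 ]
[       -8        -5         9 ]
UV =
[      120        51        39 ]
[       12       -16        -4 ]
[       17         3        64 ]

Matrix multiplication: (UV)[i][j] = sum over k of U[i][k] * V[k][j].
  (UV)[0][0] = (-15)*(-3) + (9)*(-5) + (-15)*(-8) = 120
  (UV)[0][1] = (-15)*(-2) + (9)*(-6) + (-15)*(-5) = 51
  (UV)[0][2] = (-15)*(-5) + (9)*(11) + (-15)*(9) = 39
  (UV)[1][0] = (4)*(-3) + (8)*(-5) + (-8)*(-8) = 12
  (UV)[1][1] = (4)*(-2) + (8)*(-6) + (-8)*(-5) = -16
  (UV)[1][2] = (4)*(-5) + (8)*(11) + (-8)*(9) = -4
  (UV)[2][0] = (-8)*(-3) + (3)*(-5) + (-1)*(-8) = 17
  (UV)[2][1] = (-8)*(-2) + (3)*(-6) + (-1)*(-5) = 3
  (UV)[2][2] = (-8)*(-5) + (3)*(11) + (-1)*(9) = 64
UV =
[      120        51        39 ]
[       12       -16        -4 ]
[       17         3        64 ]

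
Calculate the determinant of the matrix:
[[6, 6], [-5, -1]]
24

For a 2×2 matrix [[a, b], [c, d]], det = ad - bc
det = (6)(-1) - (6)(-5) = -6 - -30 = 24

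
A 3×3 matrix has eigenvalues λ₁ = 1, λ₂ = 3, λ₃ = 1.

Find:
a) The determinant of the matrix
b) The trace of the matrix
det = 3, trace = 5

Two standard eigenvalue identities:
- det(A) equals the product of the eigenvalues (counted with multiplicity).
- trace(A) equals the sum of the eigenvalues.
det(A) = (1)*(3)*(1) = 3.
trace(A) = 1 + 3 + 1 = 5.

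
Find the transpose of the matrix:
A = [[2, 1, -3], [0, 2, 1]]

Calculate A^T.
[[2, 0], [1, 2], [-3, 1]]

The transpose sends entry (i,j) to (j,i); rows become columns.
Row 0 of A: [2, 1, -3] -> column 0 of A^T.
Row 1 of A: [0, 2, 1] -> column 1 of A^T.
A^T = [[2, 0], [1, 2], [-3, 1]]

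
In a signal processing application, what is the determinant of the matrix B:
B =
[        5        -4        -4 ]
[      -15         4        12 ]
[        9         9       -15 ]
det(B) = 312

Expand along row 0 (cofactor expansion): det(B) = a*(e*i - f*h) - b*(d*i - f*g) + c*(d*h - e*g), where the 3×3 is [[a, b, c], [d, e, f], [g, h, i]].
Minor M_00 = (4)*(-15) - (12)*(9) = -60 - 108 = -168.
Minor M_01 = (-15)*(-15) - (12)*(9) = 225 - 108 = 117.
Minor M_02 = (-15)*(9) - (4)*(9) = -135 - 36 = -171.
det(B) = (5)*(-168) - (-4)*(117) + (-4)*(-171) = -840 + 468 + 684 = 312.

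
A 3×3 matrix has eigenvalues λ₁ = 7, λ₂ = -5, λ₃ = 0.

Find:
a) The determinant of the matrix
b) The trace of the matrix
det = 0, trace = 2

Two standard eigenvalue identities:
- det(A) equals the product of the eigenvalues (counted with multiplicity).
- trace(A) equals the sum of the eigenvalues.
det(A) = (7)*(-5)*(0) = 0.
trace(A) = 7 - 5 + 0 = 2.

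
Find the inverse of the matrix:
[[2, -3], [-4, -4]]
[[1/5, -3/20], [-1/5, -1/10]]

For [[a,b],[c,d]], inverse = (1/det)·[[d,-b],[-c,a]]
det = 2·-4 - -3·-4 = -20
Inverse = (1/-20)·[[-4, 3], [4, 2]]
        = [[1/5, -3/20], [-1/5, -1/10]]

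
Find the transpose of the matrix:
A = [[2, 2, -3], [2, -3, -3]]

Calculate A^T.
[[2, 2], [2, -3], [-3, -3]]

The transpose sends entry (i,j) to (j,i); rows become columns.
Row 0 of A: [2, 2, -3] -> column 0 of A^T.
Row 1 of A: [2, -3, -3] -> column 1 of A^T.
A^T = [[2, 2], [2, -3], [-3, -3]]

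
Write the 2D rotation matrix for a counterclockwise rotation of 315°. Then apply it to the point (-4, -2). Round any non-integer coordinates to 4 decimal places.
R = [[√2/2, √2/2], [-√2/2, √2/2]]; R·(-4, -2) = (-4.2426, 1.4142)

Rotation matrix formula: R(θ) = [[cos θ, -sin θ], [sin θ, cos θ]]
For θ = 315°:
cos(315°) = √2/2
sin(315°) = -√2/2
R = [[√2/2, √2/2], [-√2/2, √2/2]]
Apply to (-4, -2): [√2/2·-4 + (√2/2)·-2, -√2/2·-4 + √2/2·-2] = (-4.2426, 1.4142)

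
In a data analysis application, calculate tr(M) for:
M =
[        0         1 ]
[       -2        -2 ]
tr(M) = 0 - 2 = -2

The trace of a square matrix is the sum of its diagonal entries.
Diagonal entries of M: M[0][0] = 0, M[1][1] = -2.
tr(M) = 0 - 2 = -2.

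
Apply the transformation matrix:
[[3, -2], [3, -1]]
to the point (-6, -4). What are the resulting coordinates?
(-10, -14)

Matrix multiplication:
[[3, -2], [3, -1]] × [-6, -4]ᵀ
= [3×-6 + -2×-4, 3×-6 + -1×-4]ᵀ
= [-10.0000, -14.0000]ᵀ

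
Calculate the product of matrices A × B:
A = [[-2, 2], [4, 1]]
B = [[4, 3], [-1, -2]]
[[-10, -10], [15, 10]]

Matrix multiplication:
C[0][0] = -2×4 + 2×-1 = -10
C[0][1] = -2×3 + 2×-2 = -10
C[1][0] = 4×4 + 1×-1 = 15
C[1][1] = 4×3 + 1×-2 = 10
Result: [[-10, -10], [15, 10]]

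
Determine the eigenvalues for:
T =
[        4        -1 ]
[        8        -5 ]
λ = -4, 3

Solve det(T - λI) = 0. For a 2×2 matrix the characteristic equation is λ² - (trace)λ + det = 0.
trace(T) = a + d = 4 - 5 = -1.
det(T) = a*d - b*c = (4)*(-5) - (-1)*(8) = -20 + 8 = -12.
Characteristic equation: λ² - (-1)λ + (-12) = 0.
Discriminant = (-1)² - 4*(-12) = 1 + 48 = 49.
λ = (-1 ± √49) / 2 = (-1 ± 7) / 2 = -4, 3.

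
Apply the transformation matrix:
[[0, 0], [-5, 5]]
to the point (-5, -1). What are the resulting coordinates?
(0, 20)

Matrix multiplication:
[[0, 0], [-5, 5]] × [-5, -1]ᵀ
= [0×-5 + 0×-1, -5×-5 + 5×-1]ᵀ
= [0.0000, 20.0000]ᵀ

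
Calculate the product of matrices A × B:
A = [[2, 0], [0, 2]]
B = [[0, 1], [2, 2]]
[[0, 2], [4, 4]]

Matrix multiplication:
C[0][0] = 2×0 + 0×2 = 0
C[0][1] = 2×1 + 0×2 = 2
C[1][0] = 0×0 + 2×2 = 4
C[1][1] = 0×1 + 2×2 = 4
Result: [[0, 2], [4, 4]]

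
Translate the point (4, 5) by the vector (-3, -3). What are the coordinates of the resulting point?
(1, 2)

Translation by (-3, -3):
x' = 4 + -3 = 1
y' = 5 + -3 = 2
Homogeneous matrix: [[1, 0, -3], [0, 1, -3], [0, 0, 1]]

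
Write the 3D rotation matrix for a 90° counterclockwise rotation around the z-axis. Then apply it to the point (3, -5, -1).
R = [[0, -1, 0], [1, 0, 0], [0, 0, 1]]; R·(3, -5, -1) = (5, 3, -1)

Rotation matrix for 90° around z-axis:
cos(90°) = 0, sin(90°) = 1
R = [[0, -1, 0], [1, 0, 0], [0, 0, 1]]
Apply to (3, -5, -1): R·[3, -5, -1]ᵀ = (5, 3, -1)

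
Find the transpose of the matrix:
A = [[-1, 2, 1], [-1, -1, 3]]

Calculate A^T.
[[-1, -1], [2, -1], [1, 3]]

The transpose sends entry (i,j) to (j,i); rows become columns.
Row 0 of A: [-1, 2, 1] -> column 0 of A^T.
Row 1 of A: [-1, -1, 3] -> column 1 of A^T.
A^T = [[-1, -1], [2, -1], [1, 3]]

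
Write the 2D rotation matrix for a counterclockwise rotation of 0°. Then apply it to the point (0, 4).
R = [[1, 0], [0, 1]]; R·(0, 4) = (0, 4)

Rotation matrix formula: R(θ) = [[cos θ, -sin θ], [sin θ, cos θ]]
For θ = 0°:
cos(0°) = 1
sin(0°) = 0
R = [[1, 0], [0, 1]]
Apply to (0, 4): [1·0 + (0)·4, 0·0 + 1·4] = (0, 4)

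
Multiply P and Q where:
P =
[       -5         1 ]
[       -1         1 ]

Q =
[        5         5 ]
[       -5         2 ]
PQ =
[      -30       -23 ]
[      -10        -3 ]

Matrix multiplication: (PQ)[i][j] = sum over k of P[i][k] * Q[k][j].
  (PQ)[0][0] = (-5)*(5) + (1)*(-5) = -30
  (PQ)[0][1] = (-5)*(5) + (1)*(2) = -23
  (PQ)[1][0] = (-1)*(5) + (1)*(-5) = -10
  (PQ)[1][1] = (-1)*(5) + (1)*(2) = -3
PQ =
[      -30       -23 ]
[      -10        -3 ]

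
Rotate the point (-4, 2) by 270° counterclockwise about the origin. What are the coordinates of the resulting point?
(2, 4)

Rotation matrix R(θ) = [[cos θ, -sin θ], [sin θ, cos θ]]; for θ = 270°:
R = [[0, 1], [-1, 0]]
Result: R × [-4, 2]ᵀ = [0·-4 + (1)·2, -1·-4 + (0)·2]ᵀ = (2, 4)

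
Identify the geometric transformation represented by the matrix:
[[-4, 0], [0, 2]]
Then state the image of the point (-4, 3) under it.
non-uniform scaling by (-4, 2); image of (-4, 3) is (16, 6)

This is diagonal with distinct entries, so it scales the x-axis by -4 and the y-axis by 2.
The matrix [[-4, 0], [0, 2]] represents: non-uniform scaling by (-4, 2).
Applying it to (-4, 3): [-4·-4 + 0·3, 0·-4 + 2·3] = (16, 6).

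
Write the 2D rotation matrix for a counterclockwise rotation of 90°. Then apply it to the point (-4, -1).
R = [[0, -1], [1, 0]]; R·(-4, -1) = (1, -4)

Rotation matrix formula: R(θ) = [[cos θ, -sin θ], [sin θ, cos θ]]
For θ = 90°:
cos(90°) = 0
sin(90°) = 1
R = [[0, -1], [1, 0]]
Apply to (-4, -1): [0·-4 + (-1)·-1, 1·-4 + 0·-1] = (1, -4)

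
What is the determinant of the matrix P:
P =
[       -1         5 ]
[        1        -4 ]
det(P) = -1

For a 2×2 matrix [[a, b], [c, d]], det = a*d - b*c.
det(P) = (-1)*(-4) - (5)*(1) = 4 - 5 = -1.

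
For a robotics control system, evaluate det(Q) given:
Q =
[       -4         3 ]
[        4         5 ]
det(Q) = -32

For a 2×2 matrix [[a, b], [c, d]], det = a*d - b*c.
det(Q) = (-4)*(5) - (3)*(4) = -20 - 12 = -32.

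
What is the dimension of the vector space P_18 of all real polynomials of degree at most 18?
Dimension = 19

A polynomial of degree at most 18 can be written as a₀ + a₁x + a₂x² + … + a_18x^18, with 19 free coefficients a₀, …, a_18.
The set {1, x, x², …, x^18} is a basis: it spans P_18 (every such polynomial is a linear combination of these) and is linearly independent (a polynomial is zero iff all its coefficients are zero).
Therefore dim(P_18) = 18 + 1 = 19.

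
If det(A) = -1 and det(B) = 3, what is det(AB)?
-3

Use the multiplicative property of determinants: det(AB) = det(A)*det(B).
det(AB) = (-1)*(3) = -3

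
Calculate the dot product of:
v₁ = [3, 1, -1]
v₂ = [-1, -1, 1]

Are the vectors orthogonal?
-5, No

The dot product is the sum of products of corresponding components.
v₁·v₂ = (3)*(-1) + (1)*(-1) + (-1)*(1) = -3 - 1 - 1 = -5.
Two vectors are orthogonal iff their dot product is 0; here the dot product is -5, so the vectors are not orthogonal.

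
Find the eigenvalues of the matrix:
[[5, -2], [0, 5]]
λ = 5 and λ = 5

Characteristic equation: det(A - λI) = 0
λ² - (trace)λ + (det) = 0
λ² - (10)λ + (25) = 0
λ² - 10λ + 25 = 0
Solving: λ = 5, 5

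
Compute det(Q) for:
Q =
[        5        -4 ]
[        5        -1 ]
det(Q) = 15

For a 2×2 matrix [[a, b], [c, d]], det = a*d - b*c.
det(Q) = (5)*(-1) - (-4)*(5) = -5 + 20 = 15.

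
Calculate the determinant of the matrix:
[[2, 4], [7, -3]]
-34

For a 2×2 matrix [[a, b], [c, d]], det = ad - bc
det = (2)(-3) - (4)(7) = -6 - 28 = -34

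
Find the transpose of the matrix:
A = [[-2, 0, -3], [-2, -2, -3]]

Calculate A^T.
[[-2, -2], [0, -2], [-3, -3]]

The transpose sends entry (i,j) to (j,i); rows become columns.
Row 0 of A: [-2, 0, -3] -> column 0 of A^T.
Row 1 of A: [-2, -2, -3] -> column 1 of A^T.
A^T = [[-2, -2], [0, -2], [-3, -3]]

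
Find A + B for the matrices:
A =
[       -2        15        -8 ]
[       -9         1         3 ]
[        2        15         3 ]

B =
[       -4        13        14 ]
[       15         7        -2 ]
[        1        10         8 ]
A + B =
[       -6        28         6 ]
[        6         8         1 ]
[        3        25        11 ]

Matrix addition is elementwise: (A+B)[i][j] = A[i][j] + B[i][j].
  (A+B)[0][0] = (-2) + (-4) = -6
  (A+B)[0][1] = (15) + (13) = 28
  (A+B)[0][2] = (-8) + (14) = 6
  (A+B)[1][0] = (-9) + (15) = 6
  (A+B)[1][1] = (1) + (7) = 8
  (A+B)[1][2] = (3) + (-2) = 1
  (A+B)[2][0] = (2) + (1) = 3
  (A+B)[2][1] = (15) + (10) = 25
  (A+B)[2][2] = (3) + (8) = 11
A + B =
[       -6        28         6 ]
[        6         8         1 ]
[        3        25        11 ]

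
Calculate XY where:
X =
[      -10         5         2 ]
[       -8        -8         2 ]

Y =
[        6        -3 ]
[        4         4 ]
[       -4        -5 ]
XY =
[      -48        40 ]
[      -88       -18 ]

Matrix multiplication: (XY)[i][j] = sum over k of X[i][k] * Y[k][j].
  (XY)[0][0] = (-10)*(6) + (5)*(4) + (2)*(-4) = -48
  (XY)[0][1] = (-10)*(-3) + (5)*(4) + (2)*(-5) = 40
  (XY)[1][0] = (-8)*(6) + (-8)*(4) + (2)*(-4) = -88
  (XY)[1][1] = (-8)*(-3) + (-8)*(4) + (2)*(-5) = -18
XY =
[      -48        40 ]
[      -88       -18 ]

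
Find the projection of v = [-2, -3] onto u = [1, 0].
[-2, 0]

The projection of v onto u is proj_u(v) = ((v·u) / (u·u)) · u.
v·u = (-2)*(1) + (-3)*(0) = -2.
u·u = (1)*(1) + (0)*(0) = 1.
coefficient = -2 / 1 = -2.
proj_u(v) = -2 · [1, 0] = [-2, 0].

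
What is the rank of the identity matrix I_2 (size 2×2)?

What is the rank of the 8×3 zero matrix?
rank(I_2) = 2, rank(0) = 0

The identity I_2 has 2 columns that are the standard basis vectors e_1, …, e_2. These are linearly independent, so all 2 columns are pivots and rank(I_2) = 2.
The 8×3 zero matrix has every entry zero, so every row is the zero row and there are no pivots; rank(0) = 0.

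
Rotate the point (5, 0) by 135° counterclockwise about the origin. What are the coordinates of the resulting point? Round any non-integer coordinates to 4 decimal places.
(-3.5355, 3.5355)

Rotation matrix R(θ) = [[cos θ, -sin θ], [sin θ, cos θ]]; for θ = 135°:
R = [[-√2/2, -√2/2], [√2/2, -√2/2]]
Result: R × [5, 0]ᵀ = [-√2/2·5 + (-√2/2)·0, √2/2·5 + (-√2/2)·0]ᵀ = (-3.5355, 3.5355)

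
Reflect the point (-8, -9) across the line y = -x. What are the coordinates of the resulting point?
(9, 8)

Reflection across line y = -x: (-8, -9) → (9, 8)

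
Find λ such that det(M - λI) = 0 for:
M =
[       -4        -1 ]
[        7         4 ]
λ = -3, 3

Solve det(M - λI) = 0. For a 2×2 matrix the characteristic equation is λ² - (trace)λ + det = 0.
trace(M) = a + d = -4 + 4 = 0.
det(M) = a*d - b*c = (-4)*(4) - (-1)*(7) = -16 + 7 = -9.
Characteristic equation: λ² - (0)λ + (-9) = 0.
Discriminant = (0)² - 4*(-9) = 0 + 36 = 36.
λ = (0 ± √36) / 2 = (0 ± 6) / 2 = -3, 3.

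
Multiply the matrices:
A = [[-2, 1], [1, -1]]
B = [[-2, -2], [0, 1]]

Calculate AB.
[[4, 5], [-2, -3]]

Each entry (i,j) of AB = sum over k of A[i][k]*B[k][j].
(AB)[0][0] = (-2)*(-2) + (1)*(0) = 4
(AB)[0][1] = (-2)*(-2) + (1)*(1) = 5
(AB)[1][0] = (1)*(-2) + (-1)*(0) = -2
(AB)[1][1] = (1)*(-2) + (-1)*(1) = -3
AB = [[4, 5], [-2, -3]]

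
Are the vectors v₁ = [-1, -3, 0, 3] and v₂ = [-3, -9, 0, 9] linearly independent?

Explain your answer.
No, linearly dependent (v₂ = 3·v₁)

Check whether there is a scalar k with v₂ = k·v₁.
Comparing components, k = 3 satisfies 3·[-1, -3, 0, 3] = [-3, -9, 0, 9].
Since v₂ is a scalar multiple of v₁, the two vectors are linearly dependent.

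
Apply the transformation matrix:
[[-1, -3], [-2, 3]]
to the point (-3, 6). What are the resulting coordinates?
(-15, 24)

Matrix multiplication:
[[-1, -3], [-2, 3]] × [-3, 6]ᵀ
= [-1×-3 + -3×6, -2×-3 + 3×6]ᵀ
= [-15.0000, 24.0000]ᵀ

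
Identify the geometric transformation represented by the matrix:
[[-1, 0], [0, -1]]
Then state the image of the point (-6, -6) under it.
rotation by 180° (or reflection through origin); image of (-6, -6) is (6, 6)

This matches the form [[cos θ, -sin θ], [sin θ, cos θ]] of a rotation matrix; reading off cos θ and sin θ gives the angle.
The matrix [[-1, 0], [0, -1]] represents: rotation by 180° (or reflection through origin).
Applying it to (-6, -6): [-1·-6 + 0·-6, 0·-6 + -1·-6] = (6, 6).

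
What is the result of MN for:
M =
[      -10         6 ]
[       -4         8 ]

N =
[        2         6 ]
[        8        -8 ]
MN =
[       28      -108 ]
[       56       -88 ]

Matrix multiplication: (MN)[i][j] = sum over k of M[i][k] * N[k][j].
  (MN)[0][0] = (-10)*(2) + (6)*(8) = 28
  (MN)[0][1] = (-10)*(6) + (6)*(-8) = -108
  (MN)[1][0] = (-4)*(2) + (8)*(8) = 56
  (MN)[1][1] = (-4)*(6) + (8)*(-8) = -88
MN =
[       28      -108 ]
[       56       -88 ]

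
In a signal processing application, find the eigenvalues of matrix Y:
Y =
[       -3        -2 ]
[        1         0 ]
λ = -2, -1

Solve det(Y - λI) = 0. For a 2×2 matrix the characteristic equation is λ² - (trace)λ + det = 0.
trace(Y) = a + d = -3 + 0 = -3.
det(Y) = a*d - b*c = (-3)*(0) - (-2)*(1) = 0 + 2 = 2.
Characteristic equation: λ² - (-3)λ + (2) = 0.
Discriminant = (-3)² - 4*(2) = 9 - 8 = 1.
λ = (-3 ± √1) / 2 = (-3 ± 1) / 2 = -2, -1.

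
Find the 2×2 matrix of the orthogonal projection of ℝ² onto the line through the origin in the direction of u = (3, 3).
[[1/2, 1/2], [1/2, 1/2]]

The orthogonal projection onto the line spanned by a nonzero vector u = (a, b) has matrix P = (u uᵀ) / (uᵀ u) = (1/(a² + b²)) · [[a², ab], [ab, b²]].
Here u = (3, 3), so a² + b² = 9 + 9 = 18.
P = (1/18) · [[9, 9], [9, 9]] = [[1/2, 1/2], [1/2, 1/2]].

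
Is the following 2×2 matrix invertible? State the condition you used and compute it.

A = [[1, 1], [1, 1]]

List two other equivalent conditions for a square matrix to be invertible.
No, not invertible; det(A) = 0 (two rows are equal, so the rows are linearly dependent). Equivalent conditions (failing for this A): rank(A) < 2; Ax = 0 has non-trivial solutions; 0 is an eigenvalue; the columns are linearly dependent.

To check invertibility, compute det(A).
In this matrix, row 0 and the last row are identical, so one row is a scalar multiple of another and the rows are linearly dependent.
A matrix with linearly dependent rows has det = 0 and is not invertible.
Equivalent failed conditions:
- rank(A) < 2.
- Ax = 0 has non-trivial solutions.
- 0 is an eigenvalue.
- The columns are linearly dependent.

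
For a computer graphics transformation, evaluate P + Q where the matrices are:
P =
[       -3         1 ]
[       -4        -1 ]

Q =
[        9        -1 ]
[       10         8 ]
P + Q =
[        6         0 ]
[        6         7 ]

Matrix addition is elementwise: (P+Q)[i][j] = P[i][j] + Q[i][j].
  (P+Q)[0][0] = (-3) + (9) = 6
  (P+Q)[0][1] = (1) + (-1) = 0
  (P+Q)[1][0] = (-4) + (10) = 6
  (P+Q)[1][1] = (-1) + (8) = 7
P + Q =
[        6         0 ]
[        6         7 ]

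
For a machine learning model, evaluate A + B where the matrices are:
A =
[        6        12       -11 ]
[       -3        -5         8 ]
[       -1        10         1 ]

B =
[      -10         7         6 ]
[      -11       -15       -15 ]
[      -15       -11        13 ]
A + B =
[       -4        19        -5 ]
[      -14       -20        -7 ]
[      -16        -1        14 ]

Matrix addition is elementwise: (A+B)[i][j] = A[i][j] + B[i][j].
  (A+B)[0][0] = (6) + (-10) = -4
  (A+B)[0][1] = (12) + (7) = 19
  (A+B)[0][2] = (-11) + (6) = -5
  (A+B)[1][0] = (-3) + (-11) = -14
  (A+B)[1][1] = (-5) + (-15) = -20
  (A+B)[1][2] = (8) + (-15) = -7
  (A+B)[2][0] = (-1) + (-15) = -16
  (A+B)[2][1] = (10) + (-11) = -1
  (A+B)[2][2] = (1) + (13) = 14
A + B =
[       -4        19        -5 ]
[      -14       -20        -7 ]
[      -16        -1        14 ]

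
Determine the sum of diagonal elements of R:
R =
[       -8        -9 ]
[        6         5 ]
tr(R) = -8 + 5 = -3

The trace of a square matrix is the sum of its diagonal entries.
Diagonal entries of R: R[0][0] = -8, R[1][1] = 5.
tr(R) = -8 + 5 = -3.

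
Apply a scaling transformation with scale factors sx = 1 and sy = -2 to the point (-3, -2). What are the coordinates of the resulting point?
(-3, 4)

Scaling matrix:
[[1, 0], [0, -2]]
Result: (-3 × 1, -2 × -2) = (-3, 4)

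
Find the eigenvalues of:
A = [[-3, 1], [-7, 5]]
λ = -2, 4

Solve det(A - λI) = 0. For a 2×2 matrix this is λ² - (trace)λ + det = 0.
trace(A) = -3 + 5 = 2.
det(A) = (-3)*(5) - (1)*(-7) = -15 + 7 = -8.
Characteristic equation: λ² - (2)λ + (-8) = 0.
Discriminant: (2)² - 4*(-8) = 4 + 32 = 36.
Roots: λ = (2 ± √36) / 2 = -2, 4.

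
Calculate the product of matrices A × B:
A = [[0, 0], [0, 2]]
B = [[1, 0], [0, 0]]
[[0, 0], [0, 0]]

Matrix multiplication:
C[0][0] = 0×1 + 0×0 = 0
C[0][1] = 0×0 + 0×0 = 0
C[1][0] = 0×1 + 2×0 = 0
C[1][1] = 0×0 + 2×0 = 0
Result: [[0, 0], [0, 0]]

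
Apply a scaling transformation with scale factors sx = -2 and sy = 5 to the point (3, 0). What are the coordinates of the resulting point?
(-6, 0)

Scaling matrix:
[[-2, 0], [0, 5]]
Result: (3 × -2, 0 × 5) = (-6, 0)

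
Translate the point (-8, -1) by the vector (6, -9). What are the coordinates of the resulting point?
(-2, -10)

Translation by (6, -9):
x' = -8 + 6 = -2
y' = -1 + -9 = -10
Homogeneous matrix: [[1, 0, 6], [0, 1, -9], [0, 0, 1]]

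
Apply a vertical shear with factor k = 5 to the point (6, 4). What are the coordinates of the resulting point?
(6, 34)

Shear matrix for vertical shear with factor k = 5:
[[1, 0], [5, 1]]
Result: (6, 4) → (6, 34)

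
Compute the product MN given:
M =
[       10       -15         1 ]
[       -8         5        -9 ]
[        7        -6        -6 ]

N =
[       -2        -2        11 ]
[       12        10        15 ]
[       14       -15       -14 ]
MN =
[     -186      -185      -129 ]
[      -50       201       113 ]
[     -170        16        71 ]

Matrix multiplication: (MN)[i][j] = sum over k of M[i][k] * N[k][j].
  (MN)[0][0] = (10)*(-2) + (-15)*(12) + (1)*(14) = -186
  (MN)[0][1] = (10)*(-2) + (-15)*(10) + (1)*(-15) = -185
  (MN)[0][2] = (10)*(11) + (-15)*(15) + (1)*(-14) = -129
  (MN)[1][0] = (-8)*(-2) + (5)*(12) + (-9)*(14) = -50
  (MN)[1][1] = (-8)*(-2) + (5)*(10) + (-9)*(-15) = 201
  (MN)[1][2] = (-8)*(11) + (5)*(15) + (-9)*(-14) = 113
  (MN)[2][0] = (7)*(-2) + (-6)*(12) + (-6)*(14) = -170
  (MN)[2][1] = (7)*(-2) + (-6)*(10) + (-6)*(-15) = 16
  (MN)[2][2] = (7)*(11) + (-6)*(15) + (-6)*(-14) = 71
MN =
[     -186      -185      -129 ]
[      -50       201       113 ]
[     -170        16        71 ]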